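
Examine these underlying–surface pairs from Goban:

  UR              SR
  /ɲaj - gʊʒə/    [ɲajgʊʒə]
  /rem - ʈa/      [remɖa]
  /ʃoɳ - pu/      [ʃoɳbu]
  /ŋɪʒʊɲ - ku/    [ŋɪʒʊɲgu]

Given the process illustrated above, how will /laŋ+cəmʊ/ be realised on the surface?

[laŋɟəmʊ]

The data show progressive voicing assimilation: /ʈ/ → [ɖ] after /m/; /p/ → [b] after /ɳ/; /k/ → [g] after /ɲ/. In each pair only voicing changes, matching the preceding consonant, while place and manner stay constant.
Nothing changes in [ɲajgʊʒə]: there the adjacent consonants already agree in voicing (/g/ and /j/ are both voiced), so this form is consistent with the same rule.
The rule targets /c/ (voiceless palatal stop), which sits after the trigger /ŋ/ (voiced).
The voiced palatal stop is [ɟ], so /c/ → [ɟ].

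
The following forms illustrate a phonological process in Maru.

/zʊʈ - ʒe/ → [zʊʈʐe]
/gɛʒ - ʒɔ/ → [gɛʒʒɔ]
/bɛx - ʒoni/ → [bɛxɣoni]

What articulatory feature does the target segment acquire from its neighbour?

place

Comparing underlying and surface forms, /ʒ/ → [ʐ] is the alternation; the neighbouring /ʈ/ is constant.
The change postalveolar → retroflex matches the place of the preceding /ʈ/, identifying this as place assimilation.
Checking the remaining alternation: /ʒ/ → [ɣ] after /x/ (postalveolar → velar, matching velar) — only place changes, and always toward the preceding segment.
Nothing changes in [gɛʒʒɔ]: there the adjacent consonants already agree in place (/ʒ/ and /ʒ/ are both postalveolar), so this form is consistent with the same rule.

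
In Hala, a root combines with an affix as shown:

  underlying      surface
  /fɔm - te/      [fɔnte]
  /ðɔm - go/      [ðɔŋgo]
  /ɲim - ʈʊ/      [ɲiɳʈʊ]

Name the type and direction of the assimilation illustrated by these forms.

Underlying /m/ is realised as [n] next to /t/; /t/ itself does not change.
The change bilabial → alveolar matches the place of the following /t/, identifying this as place assimilation.
Manner and voice are unchanged, so the assimilation is partial, not total.
The other alternating forms pattern the same way: /m/ → [ŋ] before /g/ (bilabial → velar, matching velar); /m/ → [ɳ] before /ʈ/ (bilabial → retroflex, matching retroflex) — only place changes, and always toward the following segment.
The trigger is the following segment, so the direction is regressive (anticipatory).

regressive place assimilation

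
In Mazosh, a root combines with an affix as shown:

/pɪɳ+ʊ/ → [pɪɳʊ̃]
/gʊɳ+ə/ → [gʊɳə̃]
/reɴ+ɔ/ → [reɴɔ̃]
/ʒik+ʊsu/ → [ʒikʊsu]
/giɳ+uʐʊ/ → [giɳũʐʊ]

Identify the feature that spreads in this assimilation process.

nasality

The vowel /ʊ/ surfaces as nasalised [ʊ̃] next to the preceding nasal /ɳ/ — it has acquired the [+nasal] feature of its neighbour.
The other forms show the same pattern: /ə/ → [ə̃] after /ɳ/; /ɔ/ → [ɔ̃] after /ɴ/; /u/ → [ũ] after /ɳ/ — each time a vowel is nasalised next to a preceding nasal.
No change occurs in [ʒikʊsu] because the vowel at the boundary is adjacent to an oral consonant, not a nasal (/ʊ/ next to /k/).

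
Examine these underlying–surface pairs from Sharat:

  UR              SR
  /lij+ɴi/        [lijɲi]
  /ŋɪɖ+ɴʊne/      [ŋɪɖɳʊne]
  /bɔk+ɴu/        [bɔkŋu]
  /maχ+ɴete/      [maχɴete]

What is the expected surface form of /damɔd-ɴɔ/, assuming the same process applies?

The data show progressive place assimilation: /ɴ/ → [ɲ] after /j/; /ɴ/ → [ɳ] after /ɖ/; /ɴ/ → [ŋ] after /k/. In each pair only place changes, matching the preceding consonant, while manner and voice stay constant.
Nothing changes in [maχɴete]: there the adjacent consonants already agree in place (/ɴ/ and /χ/ are both uvular), so this form is consistent with the same rule.
/ɴ/ is a voiced uvular nasal. The preceding trigger /d/ is alveolar, so /ɴ/ must become alveolar as well.
A voiced alveolar nasal is [n], so the surface segment is [n].

[damɔdnɔ]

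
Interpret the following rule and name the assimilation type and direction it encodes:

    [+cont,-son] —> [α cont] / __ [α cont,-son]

regressive manner assimilation

The shared variable α links the value of [cont] on the target to that of the neighbouring obstruent. [cont] distinguishes stops from fricatives — a manner-of-articulation feature — so this is manner assimilation.
Since the environment is written after the underscore, the trigger follows the target; the direction is regressive.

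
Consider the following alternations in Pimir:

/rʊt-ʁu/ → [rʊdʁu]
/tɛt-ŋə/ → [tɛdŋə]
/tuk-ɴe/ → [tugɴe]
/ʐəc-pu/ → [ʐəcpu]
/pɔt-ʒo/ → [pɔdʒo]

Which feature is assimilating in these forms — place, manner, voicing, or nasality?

Comparing underlying and surface forms, /t/ → [d] is the alternation; the neighbouring /ʁ/ is constant.
The change voiceless → voiced matches the voicing of the following /ʁ/, identifying this as voicing assimilation.
Checking the remaining alternations: /t/ → [d] before /ŋ/ (voiceless → voiced, matching voiced); /k/ → [g] before /ɴ/ (voiceless → voiced, matching voiced); /t/ → [d] before /ʒ/ (voiceless → voiced, matching voiced) — only voicing changes, and always toward the following segment.
Nothing changes in [ʐəcpu]: there the adjacent consonants already agree in voicing (/c/ and /p/ are both voiceless), so this form is consistent with the same rule.

voicing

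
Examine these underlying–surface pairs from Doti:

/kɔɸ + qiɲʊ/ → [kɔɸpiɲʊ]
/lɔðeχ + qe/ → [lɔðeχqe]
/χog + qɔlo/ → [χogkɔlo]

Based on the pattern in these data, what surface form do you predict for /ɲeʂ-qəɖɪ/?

[ɲeʂʈəɖɪ]

The data show progressive place assimilation: /q/ → [p] after /ɸ/; /q/ → [k] after /g/. In each pair only place changes, matching the preceding consonant, while manner and voice stay constant.
Nothing changes in [lɔðeχqe]: there the adjacent consonants already agree in place (/q/ and /χ/ are both uvular), so this form is consistent with the same rule.
The rule targets /q/ (voiceless uvular stop), which sits after the trigger /ʂ/ (retroflex).
The voiceless retroflex stop is [ʈ], so /q/ → [ʈ].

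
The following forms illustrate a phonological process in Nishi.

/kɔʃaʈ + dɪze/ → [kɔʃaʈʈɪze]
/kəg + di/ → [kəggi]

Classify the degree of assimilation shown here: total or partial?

The segment that alternates is /d/, which surfaces as [ʈ] when adjacent to /ʈ/.
The output [ʈ] is identical to the trigger /ʈ/ — every feature (place, manner, voicing) has been copied — so this is total assimilation.
The other form behaves the same way: /d/ → [g] after /g/ — in each case the output is a copy of the preceding consonant.

total assimilation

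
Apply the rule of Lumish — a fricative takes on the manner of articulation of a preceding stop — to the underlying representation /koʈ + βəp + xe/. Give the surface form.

/β/ is a voiced bilabial fricative. The preceding trigger /ʈ/ is a stop, so /β/ must become a stop as well.
A voiced bilabial stop is [b], so the surface segment is [b].
At the second juncture, /x/ likewise becomes [k] adjacent to /p/.

[koʈbəpke]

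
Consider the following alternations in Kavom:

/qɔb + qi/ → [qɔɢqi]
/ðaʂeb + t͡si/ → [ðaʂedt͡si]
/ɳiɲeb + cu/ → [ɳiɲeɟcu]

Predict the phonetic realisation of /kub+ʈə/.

The data show regressive place assimilation: /b/ → [ɢ] before /q/; /b/ → [d] before /t͡s/; /b/ → [ɟ] before /c/. In each pair only place changes, matching the following consonant, while manner and voice stay constant.
The rule targets /b/ (voiced bilabial stop), which sits before the trigger /ʈ/ (retroflex).
Changing only its place to retroflex gives [ɖ] — the voiced retroflex stop.

[kuɖʈə]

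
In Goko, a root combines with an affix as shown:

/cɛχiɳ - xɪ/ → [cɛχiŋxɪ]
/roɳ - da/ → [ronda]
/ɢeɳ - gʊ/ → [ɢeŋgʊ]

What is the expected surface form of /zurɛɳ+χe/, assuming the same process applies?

The data show regressive place assimilation: /ɳ/ → [ŋ] before /x/; /ɳ/ → [n] before /d/; /ɳ/ → [ŋ] before /g/. In each pair only place changes, matching the following consonant, while manner and voice stay constant.
The rule targets /ɳ/ (voiced retroflex nasal), which sits before the trigger /χ/ (uvular).
A voiced uvular nasal is [ɴ], so the surface segment is [ɴ].

[zurɛɴχe]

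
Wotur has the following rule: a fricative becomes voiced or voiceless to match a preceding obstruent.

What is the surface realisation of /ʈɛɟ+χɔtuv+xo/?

[ʈɛɟʁɔtuvɣo]

/χ/ is a voiceless uvular fricative. The preceding trigger /ɟ/ is voiced, so /χ/ must become voiced as well.
A voiced uvular fricative is [ʁ], so the surface segment is [ʁ].
At the second juncture, /x/ likewise becomes [ɣ] adjacent to /v/.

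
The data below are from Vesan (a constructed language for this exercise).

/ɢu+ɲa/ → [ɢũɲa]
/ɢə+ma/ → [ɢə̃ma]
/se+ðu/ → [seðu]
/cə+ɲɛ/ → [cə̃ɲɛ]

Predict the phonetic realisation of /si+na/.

[sĩna]

The data show regressive nasality assimilation (vowel nasalisation): /u/ → [ũ] before /ɲ/; /ə/ → [ə̃] before /m/; /ə/ → [ə̃] before /ɲ/ — a vowel is nasalised by an immediately following nasal consonant.
No change occurs in [seðu] because the vowel at the boundary is adjacent to an oral consonant, not a nasal (/e/ next to /ð/).
/i/ sits next to the nasal /n/ and is therefore nasalised to [ĩ].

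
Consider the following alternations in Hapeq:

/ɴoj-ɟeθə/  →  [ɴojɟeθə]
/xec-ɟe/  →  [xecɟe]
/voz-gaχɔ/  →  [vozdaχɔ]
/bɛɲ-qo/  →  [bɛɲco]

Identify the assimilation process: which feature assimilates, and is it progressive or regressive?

progressive place assimilation

Underlying /g/ is realised as [d] next to /z/; /z/ itself does not change.
The change velar → alveolar matches the place of the preceding /z/, identifying this as place assimilation.
Manner and voice are unchanged, so the assimilation is partial, not total.
The same holds elsewhere in the data: /q/ → [c] after /ɲ/ (uvular → palatal, matching palatal) — only place changes, and always toward the preceding segment.
Nothing changes in [ɴojɟeθə], [xecɟe]: there the adjacent consonants already agree in place (/ɟ/ and /j/ are both palatal; /ɟ/ and /c/ are both palatal), so these forms are consistent with the same rule.
The trigger is the preceding segment, so the direction is progressive (perseverative).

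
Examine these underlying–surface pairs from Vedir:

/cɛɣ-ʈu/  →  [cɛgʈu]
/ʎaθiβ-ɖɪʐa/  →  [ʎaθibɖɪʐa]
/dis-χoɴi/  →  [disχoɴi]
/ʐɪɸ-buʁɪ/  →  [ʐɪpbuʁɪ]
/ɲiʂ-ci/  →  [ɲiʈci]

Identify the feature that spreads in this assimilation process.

manner

The segment that alternates is /ɣ/, which surfaces as [g] when adjacent to /ʈ/.
The change fricative → stop matches the manner of the following /ʈ/, identifying this as manner assimilation.
The other alternating forms pattern the same way: /β/ → [b] before /ɖ/ (fricative → stop, matching a stop); /ɸ/ → [p] before /b/ (fricative → stop, matching a stop); /ʂ/ → [ʈ] before /c/ (fricative → stop, matching a stop) — only manner changes, and always toward the following segment.
No alternation appears in [disχoɴi]: there the adjacent consonants already agree in manner (/s/ and /χ/ are both fricatives), so this form is consistent with the same rule.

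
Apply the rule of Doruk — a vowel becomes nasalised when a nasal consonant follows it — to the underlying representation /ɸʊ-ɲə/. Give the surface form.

The vowel /ʊ/ is adjacent to the following nasal /ɲ/, so it acquires [+nasal] and surfaces as [ʊ̃].

[ɸʊ̃ɲə]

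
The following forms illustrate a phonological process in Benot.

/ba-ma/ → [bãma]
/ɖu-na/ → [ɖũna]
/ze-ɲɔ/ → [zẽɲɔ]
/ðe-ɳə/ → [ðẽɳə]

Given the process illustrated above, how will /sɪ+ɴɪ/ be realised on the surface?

The data show regressive nasality assimilation (vowel nasalisation): /a/ → [ã] before /m/; /u/ → [ũ] before /n/; /e/ → [ẽ] before /ɲ/; /e/ → [ẽ] before /ɳ/ — a vowel is nasalised by an immediately following nasal consonant.
/ɪ/ sits next to the nasal /ɴ/ and is therefore nasalised to [ɪ̃].

[sɪ̃ɴɪ]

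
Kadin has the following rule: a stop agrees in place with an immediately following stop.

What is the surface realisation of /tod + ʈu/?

The rule targets /d/ (voiced alveolar stop), which sits before the trigger /ʈ/ (retroflex).
The voiced retroflex stop is [ɖ], so /d/ → [ɖ].

[toɖʈu]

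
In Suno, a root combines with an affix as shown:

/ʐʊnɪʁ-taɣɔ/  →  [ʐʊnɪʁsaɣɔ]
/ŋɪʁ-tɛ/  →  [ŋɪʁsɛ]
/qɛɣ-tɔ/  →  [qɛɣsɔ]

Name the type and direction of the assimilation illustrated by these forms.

The segment that alternates is /t/, which surfaces as [s] when adjacent to /ʁ/.
The change stop → fricative matches the manner of the preceding /ʁ/, identifying this as manner assimilation.
Place and voice are unchanged, so the assimilation is partial, not total.
Checking the remaining alternation: /t/ → [s] after /ɣ/ (stop → fricative, matching a fricative) — only manner changes, and always toward the preceding segment.
Since the segment that changes follows the conditioning segment, the assimilation is progressive.

progressive manner assimilation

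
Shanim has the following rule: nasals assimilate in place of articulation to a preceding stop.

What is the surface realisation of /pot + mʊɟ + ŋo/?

[potnʊɟɲo]

/m/ is a voiced bilabial nasal. The preceding trigger /t/ is alveolar, so /m/ must become alveolar as well.
The voiced alveolar nasal is [n], so /m/ → [n].
At the second juncture, /ŋ/ likewise becomes [ɲ] adjacent to /ɟ/.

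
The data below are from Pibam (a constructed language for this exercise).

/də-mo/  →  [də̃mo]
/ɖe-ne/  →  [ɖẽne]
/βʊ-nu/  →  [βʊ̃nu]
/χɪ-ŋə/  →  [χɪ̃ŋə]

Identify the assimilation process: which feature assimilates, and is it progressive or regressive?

The vowel /ə/ surfaces as nasalised [ə̃] next to the following nasal /m/ — it has acquired the [+nasal] feature of its neighbour.
The other forms show the same pattern: /e/ → [ẽ] before /n/; /ʊ/ → [ʊ̃] before /n/; /ɪ/ → [ɪ̃] before /ŋ/ — each time a vowel is nasalised next to a following nasal.
Because the conditioning nasal is to the right of the vowel that changes, the process is regressive (anticipatory).

regressive nasality assimilation (vowel nasalisation)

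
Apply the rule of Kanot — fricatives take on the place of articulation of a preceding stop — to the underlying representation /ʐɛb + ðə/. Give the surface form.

[ʐɛbβə]

The rule targets /ð/ (voiced dental fricative), which sits after the trigger /b/ (bilabial).
The voiced bilabial fricative is [β], so /ð/ → [β].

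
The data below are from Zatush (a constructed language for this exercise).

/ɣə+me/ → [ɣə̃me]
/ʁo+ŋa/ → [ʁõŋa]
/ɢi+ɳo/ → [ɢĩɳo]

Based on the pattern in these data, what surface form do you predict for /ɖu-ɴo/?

[ɖũɴo]

The data show regressive nasality assimilation (vowel nasalisation): /ə/ → [ə̃] before /m/; /o/ → [õ] before /ŋ/; /i/ → [ĩ] before /ɳ/ — a vowel is nasalised by an immediately following nasal consonant.
/u/ sits next to the nasal /ɴ/ and is therefore nasalised to [ũ].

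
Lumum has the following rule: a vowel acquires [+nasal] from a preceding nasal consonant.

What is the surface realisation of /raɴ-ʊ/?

[raɴʊ̃]

/ʊ/ sits next to the nasal /ɴ/ and is therefore nasalised to [ʊ̃].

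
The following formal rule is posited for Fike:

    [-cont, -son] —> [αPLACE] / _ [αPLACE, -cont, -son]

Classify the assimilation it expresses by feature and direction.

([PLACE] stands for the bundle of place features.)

The rule copies the place features (abbreviated [PLACE]) from the environment onto the target, so the assimilating feature is place.
Since the environment is written after the underscore, the trigger follows the target; the direction is regressive.

regressive place assimilation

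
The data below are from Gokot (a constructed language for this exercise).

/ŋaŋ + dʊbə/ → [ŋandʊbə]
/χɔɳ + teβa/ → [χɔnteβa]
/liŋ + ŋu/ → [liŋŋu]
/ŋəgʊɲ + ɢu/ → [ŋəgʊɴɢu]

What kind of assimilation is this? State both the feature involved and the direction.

Comparing underlying and surface forms, /ŋ/ → [n] is the alternation; the neighbouring /d/ is constant.
The change velar → alveolar matches the place of the following /d/, identifying this as place assimilation.
Manner and voice are unchanged, so the assimilation is partial, not total.
The same holds elsewhere in the data: /ɳ/ → [n] before /t/ (retroflex → alveolar, matching alveolar); /ɲ/ → [ɴ] before /ɢ/ (palatal → uvular, matching uvular) — only place changes, and always toward the following segment.
No alternation appears in [liŋŋu]: there the adjacent consonants already agree in place (/ŋ/ and /ŋ/ are both velar), so this form is consistent with the same rule.
The trigger is the following segment, so the direction is regressive (anticipatory).

regressive place assimilation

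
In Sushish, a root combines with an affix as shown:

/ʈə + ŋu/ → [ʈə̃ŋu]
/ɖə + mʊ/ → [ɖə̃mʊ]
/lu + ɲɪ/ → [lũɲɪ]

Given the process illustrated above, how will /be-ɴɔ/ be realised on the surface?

[bẽɴɔ]

The data show regressive nasality assimilation (vowel nasalisation): /ə/ → [ə̃] before /ŋ/; /ə/ → [ə̃] before /m/; /u/ → [ũ] before /ɲ/ — a vowel is nasalised by an immediately following nasal consonant.
/e/ sits next to the nasal /ɴ/ and is therefore nasalised to [ẽ].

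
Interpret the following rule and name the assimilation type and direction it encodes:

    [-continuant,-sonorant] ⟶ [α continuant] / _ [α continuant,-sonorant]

The rule copies [continuant] (continuancy) from the environment onto the target stops; since [±continuant] encodes the stop/fricative manner contrast, the assimilating dimension is manner.
Since the environment is written after the underscore, the trigger follows the target; the direction is regressive.

regressive manner assimilation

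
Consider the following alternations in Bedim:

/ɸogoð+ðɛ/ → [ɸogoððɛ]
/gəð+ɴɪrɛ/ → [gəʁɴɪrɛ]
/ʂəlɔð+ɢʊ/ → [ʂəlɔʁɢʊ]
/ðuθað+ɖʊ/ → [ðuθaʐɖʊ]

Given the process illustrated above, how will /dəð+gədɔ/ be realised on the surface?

[dəɣgədɔ]

The data show regressive place assimilation: /ð/ → [ʁ] before /ɴ/; /ð/ → [ʁ] before /ɢ/; /ð/ → [ʐ] before /ɖ/. In each pair only place changes, matching the following consonant, while manner and voice stay constant.
Nothing changes in [ɸogoððɛ]: there the adjacent consonants already agree in place (/ð/ and /ð/ are both dental), so this form is consistent with the same rule.
The rule targets /ð/ (voiced dental fricative), which sits before the trigger /g/ (velar).
Changing only its place to velar gives [ɣ] — the voiced velar fricative.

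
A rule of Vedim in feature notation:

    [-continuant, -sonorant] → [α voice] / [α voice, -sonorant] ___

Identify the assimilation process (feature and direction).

progressive voicing assimilation

The shared variable α links the value of [voice] on the target to the same value on the neighbouring segment, so voicing is the feature that assimilates.
The conditioning segment sits to the left of the focus bar, meaning the trigger precedes the segment that changes — progressive assimilation.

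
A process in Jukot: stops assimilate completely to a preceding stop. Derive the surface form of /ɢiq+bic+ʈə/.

/b/ is the segment targeted by the rule; it sits immediately after /q/, so it assimilates completely and surfaces as [q].
At the second juncture, /ʈ/ likewise becomes [c] adjacent to /c/.

[ɢiqqiccə]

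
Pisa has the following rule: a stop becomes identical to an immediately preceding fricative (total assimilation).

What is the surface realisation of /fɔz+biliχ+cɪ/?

[fɔzziliχχɪ]

/b/ is the segment targeted by the rule; it sits immediately after /z/, so it assimilates completely and surfaces as [z].
The same rule applies at the second boundary: /c/ → [χ] next to /χ/.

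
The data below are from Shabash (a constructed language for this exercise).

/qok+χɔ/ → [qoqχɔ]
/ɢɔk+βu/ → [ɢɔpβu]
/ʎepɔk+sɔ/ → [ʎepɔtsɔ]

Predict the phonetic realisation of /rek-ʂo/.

The data show regressive place assimilation: /k/ → [q] before /χ/; /k/ → [p] before /β/; /k/ → [t] before /s/. In each pair only place changes, matching the following consonant, while manner and voice stay constant.
The rule targets /k/ (voiceless velar stop), which sits before the trigger /ʂ/ (retroflex).
The voiceless retroflex stop is [ʈ], so /k/ → [ʈ].

[reʈʂo]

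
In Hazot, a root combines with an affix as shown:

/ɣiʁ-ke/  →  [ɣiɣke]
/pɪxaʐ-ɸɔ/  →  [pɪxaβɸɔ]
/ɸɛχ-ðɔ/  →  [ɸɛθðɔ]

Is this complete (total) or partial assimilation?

partial assimilation

Comparing underlying and surface forms, /ʁ/ → [ɣ] is the alternation; the neighbouring /k/ is constant.
The change uvular → velar matches the place of the following /k/, identifying this as place assimilation.
Manner and voice are unchanged, so the assimilation is partial, not total.
The other alternating forms pattern the same way: /ʐ/ → [β] before /ɸ/ (retroflex → bilabial, matching bilabial); /χ/ → [θ] before /ð/ (uvular → dental, matching dental) — only place changes, and always toward the following segment.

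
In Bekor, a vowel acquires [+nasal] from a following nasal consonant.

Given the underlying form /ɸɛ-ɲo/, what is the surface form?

/ɛ/ sits next to the nasal /ɲ/ and is therefore nasalised to [ɛ̃].

[ɸɛ̃ɲo]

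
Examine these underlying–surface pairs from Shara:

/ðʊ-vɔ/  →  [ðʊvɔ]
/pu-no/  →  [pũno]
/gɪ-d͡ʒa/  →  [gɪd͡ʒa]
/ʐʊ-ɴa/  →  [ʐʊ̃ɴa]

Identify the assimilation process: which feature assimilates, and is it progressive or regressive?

The vowel /u/ surfaces as nasalised [ũ] next to the following nasal /n/ — it has acquired the [+nasal] feature of its neighbour.
Likewise in the remaining data: /ʊ/ → [ʊ̃] before /ɴ/ — each time a vowel is nasalised next to a following nasal.
No change occurs in [ðʊvɔ], [gɪd͡ʒa] because the vowel at the boundary is adjacent to an oral consonant, not a nasal (/ʊ/ next to /v/; /ɪ/ next to /d͡ʒ/).
Because the conditioning nasal is to the right of the vowel that changes, the process is regressive (anticipatory).

regressive nasality assimilation (vowel nasalisation)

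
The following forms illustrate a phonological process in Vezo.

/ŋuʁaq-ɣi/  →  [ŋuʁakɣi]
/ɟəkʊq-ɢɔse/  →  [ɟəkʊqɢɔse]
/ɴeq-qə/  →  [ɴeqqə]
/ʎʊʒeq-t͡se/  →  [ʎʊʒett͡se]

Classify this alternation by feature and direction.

regressive place assimilation

Underlying /q/ is realised as [k] next to /ɣ/; /ɣ/ itself does not change.
/q/ is uvular while /ɣ/ is velar; the output [k] is velar, matching the trigger — so the feature that spreads is place.
Manner and voice are unchanged, so the assimilation is partial, not total.
Checking the remaining alternation: /q/ → [t] before /t͡s/ (uvular → alveolar, matching alveolar) — only place changes, and always toward the following segment.
Nothing changes in [ɟəkʊqɢɔse], [ɴeqqə]: there the adjacent consonants already agree in place (/q/ and /ɢ/ are both uvular; /q/ and /q/ are both uvular), so these forms are consistent with the same rule.
The trigger is the following segment, so the direction is regressive (anticipatory).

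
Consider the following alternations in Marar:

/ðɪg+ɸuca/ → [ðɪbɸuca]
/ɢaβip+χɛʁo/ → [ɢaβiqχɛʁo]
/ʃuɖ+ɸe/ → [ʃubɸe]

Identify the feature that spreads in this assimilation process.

place

The segment that alternates is /g/, which surfaces as [b] when adjacent to /ɸ/.
The change velar → bilabial matches the place of the following /ɸ/, identifying this as place assimilation.
The same holds elsewhere in the data: /p/ → [q] before /χ/ (bilabial → uvular, matching uvular); /ɖ/ → [b] before /ɸ/ (retroflex → bilabial, matching bilabial) — only place changes, and always toward the following segment.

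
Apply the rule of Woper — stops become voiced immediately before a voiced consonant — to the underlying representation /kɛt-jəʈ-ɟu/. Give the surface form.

[kɛdjəɖɟu]

The rule targets /t/ (voiceless alveolar stop), which sits before the trigger /j/ (voiced).
Changing only its voicing to voiced gives [d] — the voiced alveolar stop.
At the second juncture, /ʈ/ likewise becomes [ɖ] adjacent to /ɟ/.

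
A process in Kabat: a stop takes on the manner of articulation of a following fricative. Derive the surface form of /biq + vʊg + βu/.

The rule targets /q/ (voiceless uvular stop), which sits before the trigger /v/ (fricative).
Changing only its manner to fricative gives [χ] — the voiceless uvular fricative.
The same rule applies at the second boundary: /g/ → [ɣ] next to /β/.

[biχvʊɣβu]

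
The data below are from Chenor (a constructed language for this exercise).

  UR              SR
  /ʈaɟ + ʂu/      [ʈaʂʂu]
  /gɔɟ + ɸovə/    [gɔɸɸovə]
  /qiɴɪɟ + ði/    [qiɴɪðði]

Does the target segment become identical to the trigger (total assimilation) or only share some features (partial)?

Comparing underlying and surface forms, /ɟ/ → [ʂ] is the alternation; the neighbouring /ʂ/ is constant.
The output [ʂ] is identical to the trigger /ʂ/ — every feature (place, manner, voicing) has been copied — so this is total assimilation.
The other forms behave the same way: /ɟ/ → [ɸ] before /ɸ/; /ɟ/ → [ð] before /ð/ — in each case the output is a copy of the following consonant.

total assimilation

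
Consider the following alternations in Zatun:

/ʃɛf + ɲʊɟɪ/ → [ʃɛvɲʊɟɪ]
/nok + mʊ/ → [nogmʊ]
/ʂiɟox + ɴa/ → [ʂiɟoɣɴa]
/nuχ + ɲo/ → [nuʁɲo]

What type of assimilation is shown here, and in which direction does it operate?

regressive voicing assimilation

Underlying /f/ is realised as [v] next to /ɲ/; /ɲ/ itself does not change.
/f/ is voiceless while /ɲ/ is voiced; the output [v] is voiced, matching the trigger — so the feature that spreads is voicing.
Place and manner are unchanged, so the assimilation is partial, not total.
Checking the remaining alternations: /k/ → [g] before /m/ (voiceless → voiced, matching voiced); /x/ → [ɣ] before /ɴ/ (voiceless → voiced, matching voiced); /χ/ → [ʁ] before /ɲ/ (voiceless → voiced, matching voiced) — only voicing changes, and always toward the following segment.
Since the segment that changes precedes the conditioning segment, the assimilation is regressive.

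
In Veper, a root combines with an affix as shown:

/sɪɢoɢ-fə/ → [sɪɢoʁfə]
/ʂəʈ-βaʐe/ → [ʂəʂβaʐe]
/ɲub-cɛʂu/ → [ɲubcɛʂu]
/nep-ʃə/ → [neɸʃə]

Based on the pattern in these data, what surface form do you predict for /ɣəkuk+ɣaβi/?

[ɣəkuxɣaβi]

The data show regressive manner assimilation: /ɢ/ → [ʁ] before /f/; /ʈ/ → [ʂ] before /β/; /p/ → [ɸ] before /ʃ/. In each pair only manner changes, matching the following consonant, while place and voice stay constant.
No alternation appears in [ɲubcɛʂu]: there the adjacent consonants already agree in manner (/b/ and /c/ are both stops), so this form is consistent with the same rule.
/k/ is a voiceless velar stop. The following trigger /ɣ/ is a fricative, so /k/ must become a fricative as well.
Changing only its manner to fricative gives [x] — the voiceless velar fricative.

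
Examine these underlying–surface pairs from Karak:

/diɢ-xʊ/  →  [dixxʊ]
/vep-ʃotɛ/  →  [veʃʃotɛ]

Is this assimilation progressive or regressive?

The segment that alternates is /ɢ/, which surfaces as [x] when adjacent to /x/.
The output [x] is identical to the trigger /x/ — every feature (place, manner, voicing) has been copied — so this is total assimilation.
The other form behaves the same way: /p/ → [ʃ] before /ʃ/ — in each case the output is a copy of the following consonant.
Since the segment that changes precedes the conditioning segment, the assimilation is regressive.

regressive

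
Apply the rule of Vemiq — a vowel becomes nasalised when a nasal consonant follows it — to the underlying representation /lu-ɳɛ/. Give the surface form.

[lũɳɛ]

/u/ sits next to the nasal /ɳ/ and is therefore nasalised to [ũ].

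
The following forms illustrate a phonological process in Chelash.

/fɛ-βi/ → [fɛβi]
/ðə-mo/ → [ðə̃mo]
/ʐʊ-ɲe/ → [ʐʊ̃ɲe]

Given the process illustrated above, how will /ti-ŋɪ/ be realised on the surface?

The data show regressive nasality assimilation (vowel nasalisation): /ə/ → [ə̃] before /m/; /ʊ/ → [ʊ̃] before /ɲ/ — a vowel is nasalised by an immediately following nasal consonant.
No change occurs in [fɛβi] because the vowel at the boundary is adjacent to an oral consonant, not a nasal (/ɛ/ next to /β/).
The vowel /i/ is adjacent to the following nasal /ŋ/, so it acquires [+nasal] and surfaces as [ĩ].

[tĩŋɪ]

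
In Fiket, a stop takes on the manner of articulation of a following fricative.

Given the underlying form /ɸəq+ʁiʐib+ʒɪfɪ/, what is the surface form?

/q/ is a voiceless uvular stop. The following trigger /ʁ/ is a fricative, so /q/ must become a fricative as well.
Changing only its manner to fricative gives [χ] — the voiceless uvular fricative.
The same rule applies at the second boundary: /b/ → [β] next to /ʒ/.

[ɸəχʁiʐiβʒɪfɪ]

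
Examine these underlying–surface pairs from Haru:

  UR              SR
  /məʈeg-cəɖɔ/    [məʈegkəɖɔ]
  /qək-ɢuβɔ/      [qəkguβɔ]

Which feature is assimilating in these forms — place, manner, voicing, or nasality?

place

Underlying /c/ is realised as [k] next to /g/; /g/ itself does not change.
The change palatal → velar matches the place of the preceding /g/, identifying this as place assimilation.
The other alternating form patterns the same way: /ɢ/ → [g] after /k/ (uvular → velar, matching velar) — only place changes, and always toward the preceding segment.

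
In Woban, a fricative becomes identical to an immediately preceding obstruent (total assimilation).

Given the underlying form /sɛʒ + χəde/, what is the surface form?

/χ/ is the segment targeted by the rule; it sits immediately after /ʒ/, so it assimilates completely and surfaces as [ʒ].

[sɛʒʒəde]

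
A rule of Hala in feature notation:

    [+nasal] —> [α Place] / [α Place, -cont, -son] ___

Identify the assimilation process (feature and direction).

progressive place assimilation

The rule copies the place features (abbreviated [Place]) from the environment onto the target, so the assimilating feature is place.
Since the environment is written before the underscore, the trigger precedes the target; the direction is progressive.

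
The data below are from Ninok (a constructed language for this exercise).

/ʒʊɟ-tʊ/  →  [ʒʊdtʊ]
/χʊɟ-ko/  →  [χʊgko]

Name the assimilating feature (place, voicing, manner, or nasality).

place

Comparing underlying and surface forms, /ɟ/ → [d] is the alternation; the neighbouring /t/ is constant.
/ɟ/ is palatal while /t/ is alveolar; the output [d] is alveolar, matching the trigger — so the feature that spreads is place.
The other alternating form patterns the same way: /ɟ/ → [g] before /k/ (palatal → velar, matching velar) — only place changes, and always toward the following segment.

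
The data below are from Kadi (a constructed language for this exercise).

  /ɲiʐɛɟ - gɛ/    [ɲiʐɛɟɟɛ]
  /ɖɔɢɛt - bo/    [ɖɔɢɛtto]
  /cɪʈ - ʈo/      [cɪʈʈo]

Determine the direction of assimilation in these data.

progressive

The segment that alternates is /g/, which surfaces as [ɟ] when adjacent to /ɟ/.
The output [ɟ] is identical to the trigger /ɟ/ — every feature (place, manner, voicing) has been copied — so this is total assimilation.
The other form behaves the same way: /b/ → [t] after /t/ — in each case the output is a copy of the preceding consonant.
In [cɪʈʈo] the two consonants at the boundary are already identical (/ʈ/ + /ʈ/), so the rule applies vacuously and nothing changes.
The trigger is the preceding segment, so the direction is progressive (perseverative).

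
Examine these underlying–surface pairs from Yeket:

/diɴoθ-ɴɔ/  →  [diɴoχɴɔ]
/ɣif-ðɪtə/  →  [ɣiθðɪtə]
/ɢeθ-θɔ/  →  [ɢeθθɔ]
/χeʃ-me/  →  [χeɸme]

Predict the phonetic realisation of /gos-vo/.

The data show regressive place assimilation: /θ/ → [χ] before /ɴ/; /f/ → [θ] before /ð/; /ʃ/ → [ɸ] before /m/. In each pair only place changes, matching the following consonant, while manner and voice stay constant.
No alternation appears in [ɢeθθɔ]: there the adjacent consonants already agree in place (/θ/ and /θ/ are both dental), so this form is consistent with the same rule.
The rule targets /s/ (voiceless alveolar fricative), which sits before the trigger /v/ (labiodental).
A voiceless labiodental fricative is [f], so the surface segment is [f].

[gofvo]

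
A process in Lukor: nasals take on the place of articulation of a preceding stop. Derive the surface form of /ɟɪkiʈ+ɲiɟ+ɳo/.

[ɟɪkiʈɳiɟɲo]

The rule targets /ɲ/ (voiced palatal nasal), which sits after the trigger /ʈ/ (retroflex).
The voiced retroflex nasal is [ɳ], so /ɲ/ → [ɳ].
At the second juncture, /ɳ/ likewise becomes [ɲ] adjacent to /ɟ/.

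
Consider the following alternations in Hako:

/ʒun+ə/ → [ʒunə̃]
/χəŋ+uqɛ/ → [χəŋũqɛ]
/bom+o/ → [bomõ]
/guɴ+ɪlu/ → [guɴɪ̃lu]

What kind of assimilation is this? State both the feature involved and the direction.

The vowel /ə/ surfaces as nasalised [ə̃] next to the preceding nasal /n/ — it has acquired the [+nasal] feature of its neighbour.
Likewise in the remaining data: /u/ → [ũ] after /ŋ/; /o/ → [õ] after /m/; /ɪ/ → [ɪ̃] after /ɴ/ — each time a vowel is nasalised next to a preceding nasal.
Because the conditioning nasal is to the left of the vowel that changes, the process is progressive (perseverative).

progressive nasality assimilation (vowel nasalisation)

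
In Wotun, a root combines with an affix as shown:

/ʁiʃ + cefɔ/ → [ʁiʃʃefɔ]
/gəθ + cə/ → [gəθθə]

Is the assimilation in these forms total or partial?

total assimilation

Underlying /c/ is realised as [ʃ] next to /ʃ/; /ʃ/ itself does not change.
The output [ʃ] is identical to the trigger /ʃ/ — every feature (place, manner, voicing) has been copied — so this is total assimilation.
The other form behaves the same way: /c/ → [θ] after /θ/ — in each case the output is a copy of the preceding consonant.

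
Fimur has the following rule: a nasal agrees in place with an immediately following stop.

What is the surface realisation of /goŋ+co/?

[goɲco]

/ŋ/ is a voiced velar nasal. The following trigger /c/ is palatal, so /ŋ/ must become palatal as well.
Changing only its place to palatal gives [ɲ] — the voiced palatal nasal.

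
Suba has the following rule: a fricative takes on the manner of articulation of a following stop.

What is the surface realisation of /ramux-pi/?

[ramukpi]

The rule targets /x/ (voiceless velar fricative), which sits before the trigger /p/ (stop).
A voiceless velar stop is [k], so the surface segment is [k].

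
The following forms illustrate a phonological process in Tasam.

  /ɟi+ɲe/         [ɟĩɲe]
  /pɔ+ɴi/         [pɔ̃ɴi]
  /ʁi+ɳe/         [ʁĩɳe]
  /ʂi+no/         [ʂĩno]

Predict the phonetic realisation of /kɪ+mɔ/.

The data show regressive nasality assimilation (vowel nasalisation): /i/ → [ĩ] before /ɲ/; /ɔ/ → [ɔ̃] before /ɴ/; /i/ → [ĩ] before /ɳ/; /i/ → [ĩ] before /n/ — a vowel is nasalised by an immediately following nasal consonant.
/ɪ/ sits next to the nasal /m/ and is therefore nasalised to [ɪ̃].

[kɪ̃mɔ]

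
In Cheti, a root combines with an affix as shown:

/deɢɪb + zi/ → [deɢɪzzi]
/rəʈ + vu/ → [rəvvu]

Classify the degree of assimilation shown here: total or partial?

total assimilation

Underlying /b/ is realised as [z] next to /z/; /z/ itself does not change.
The output [z] is identical to the trigger /z/ — every feature (place, manner, voicing) has been copied — so this is total assimilation.
The remaining alternation confirms this: /ʈ/ → [v] before /v/ — in each case the output is a copy of the following consonant.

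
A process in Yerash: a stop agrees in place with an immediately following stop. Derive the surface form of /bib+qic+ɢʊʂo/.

/b/ is a voiced bilabial stop. The following trigger /q/ is uvular, so /b/ must become uvular as well.
The voiced uvular stop is [ɢ], so /b/ → [ɢ].
At the second juncture, /c/ likewise becomes [q] adjacent to /ɢ/.

[biɢqiqɢʊʂo]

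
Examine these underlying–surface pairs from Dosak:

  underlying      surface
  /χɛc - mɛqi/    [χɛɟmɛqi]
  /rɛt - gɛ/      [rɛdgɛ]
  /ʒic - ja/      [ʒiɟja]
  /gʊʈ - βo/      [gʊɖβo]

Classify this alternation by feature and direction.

Comparing underlying and surface forms, /c/ → [ɟ] is the alternation; the neighbouring /m/ is constant.
The change voiceless → voiced matches the voicing of the following /m/, identifying this as voicing assimilation.
Place and manner are unchanged, so the assimilation is partial, not total.
Checking the remaining alternations: /t/ → [d] before /g/ (voiceless → voiced, matching voiced); /c/ → [ɟ] before /j/ (voiceless → voiced, matching voiced); /ʈ/ → [ɖ] before /β/ (voiceless → voiced, matching voiced) — only voicing changes, and always toward the following segment.
Since the segment that changes precedes the conditioning segment, the assimilation is regressive.

regressive voicing assimilation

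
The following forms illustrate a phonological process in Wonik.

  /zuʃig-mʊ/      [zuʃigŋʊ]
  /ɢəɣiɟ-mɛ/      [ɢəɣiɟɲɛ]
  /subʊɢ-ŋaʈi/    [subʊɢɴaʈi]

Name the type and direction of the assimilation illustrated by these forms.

progressive place assimilation

Comparing underlying and surface forms, /m/ → [ŋ] is the alternation; the neighbouring /g/ is constant.
/m/ is bilabial while /g/ is velar; the output [ŋ] is velar, matching the trigger — so the feature that spreads is place.
Manner and voice are unchanged, so the assimilation is partial, not total.
The other alternating forms pattern the same way: /m/ → [ɲ] after /ɟ/ (bilabial → palatal, matching palatal); /ŋ/ → [ɴ] after /ɢ/ (velar → uvular, matching uvular) — only place changes, and always toward the preceding segment.
Since the segment that changes follows the conditioning segment, the assimilation is progressive.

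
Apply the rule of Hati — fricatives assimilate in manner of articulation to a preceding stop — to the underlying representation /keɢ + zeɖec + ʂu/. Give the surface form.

[keɢdeɖecʈu]

/z/ is a voiced alveolar fricative. The preceding trigger /ɢ/ is a stop, so /z/ must become a stop as well.
A voiced alveolar stop is [d], so the surface segment is [d].
The same rule applies at the second boundary: /ʂ/ → [ʈ] next to /c/.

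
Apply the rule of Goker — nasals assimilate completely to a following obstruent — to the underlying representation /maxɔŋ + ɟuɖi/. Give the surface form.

/ŋ/ is the segment targeted by the rule; it sits immediately before /ɟ/, so it assimilates completely and surfaces as [ɟ].

[maxɔɟɟuɖi]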